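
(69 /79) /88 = 69 /6952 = 0.01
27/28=0.96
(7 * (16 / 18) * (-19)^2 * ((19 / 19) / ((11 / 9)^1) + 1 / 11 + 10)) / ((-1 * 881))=-808640 / 29073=-27.81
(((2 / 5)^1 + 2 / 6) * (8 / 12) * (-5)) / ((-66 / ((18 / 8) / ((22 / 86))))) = 43 / 132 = 0.33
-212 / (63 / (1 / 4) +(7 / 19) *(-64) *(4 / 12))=-3021 / 3479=-0.87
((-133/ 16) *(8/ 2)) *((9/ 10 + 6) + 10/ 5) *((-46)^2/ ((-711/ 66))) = 68879503/ 1185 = 58126.16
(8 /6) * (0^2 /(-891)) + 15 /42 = 5 /14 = 0.36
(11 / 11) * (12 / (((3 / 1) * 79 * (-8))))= -1 / 158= -0.01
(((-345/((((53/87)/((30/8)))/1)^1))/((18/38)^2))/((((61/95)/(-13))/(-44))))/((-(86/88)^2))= 158320823518000/17933451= 8828240.78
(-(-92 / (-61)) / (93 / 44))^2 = 0.51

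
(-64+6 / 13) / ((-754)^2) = -413 / 3695354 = -0.00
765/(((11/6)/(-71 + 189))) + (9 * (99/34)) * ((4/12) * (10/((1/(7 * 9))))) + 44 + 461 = 10331080/187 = 55246.42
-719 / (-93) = 719 / 93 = 7.73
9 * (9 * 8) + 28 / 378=17498 / 27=648.07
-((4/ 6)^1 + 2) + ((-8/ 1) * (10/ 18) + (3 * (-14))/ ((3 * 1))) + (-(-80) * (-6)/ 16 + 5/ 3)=-445/ 9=-49.44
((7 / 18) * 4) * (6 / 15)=28 / 45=0.62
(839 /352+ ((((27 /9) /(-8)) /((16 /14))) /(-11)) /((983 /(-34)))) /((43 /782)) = 80583145 /1859836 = 43.33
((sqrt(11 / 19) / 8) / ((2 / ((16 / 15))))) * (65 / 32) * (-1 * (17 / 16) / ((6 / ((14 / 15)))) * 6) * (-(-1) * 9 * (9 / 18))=-1547 * sqrt(209) / 48640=-0.46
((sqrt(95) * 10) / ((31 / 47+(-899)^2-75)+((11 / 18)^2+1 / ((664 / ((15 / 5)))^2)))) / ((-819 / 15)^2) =46624752000 * sqrt(95) / 11232630036967993199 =0.00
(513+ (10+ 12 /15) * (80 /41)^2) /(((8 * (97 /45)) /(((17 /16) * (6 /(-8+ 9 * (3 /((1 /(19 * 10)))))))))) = 0.04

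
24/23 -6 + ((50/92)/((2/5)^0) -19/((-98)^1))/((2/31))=14589/2254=6.47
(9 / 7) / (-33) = -3 / 77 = -0.04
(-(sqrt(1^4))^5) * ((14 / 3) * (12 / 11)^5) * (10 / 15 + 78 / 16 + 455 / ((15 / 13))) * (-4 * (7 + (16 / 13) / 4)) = 176449674240 / 2093663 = 84277.97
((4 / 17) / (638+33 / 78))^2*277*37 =110853184 / 79627245489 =0.00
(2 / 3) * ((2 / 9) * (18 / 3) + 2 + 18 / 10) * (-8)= -1232 / 45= -27.38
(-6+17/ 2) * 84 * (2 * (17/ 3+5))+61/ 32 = 143421/ 32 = 4481.91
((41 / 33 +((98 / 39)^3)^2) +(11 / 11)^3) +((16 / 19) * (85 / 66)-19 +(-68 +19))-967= -573569299231657 / 735417446049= -779.92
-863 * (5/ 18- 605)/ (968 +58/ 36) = 9393755/ 17453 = 538.23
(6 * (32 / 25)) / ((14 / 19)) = 1824 / 175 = 10.42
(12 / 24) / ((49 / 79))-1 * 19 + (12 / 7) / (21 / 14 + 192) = -229895 / 12642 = -18.19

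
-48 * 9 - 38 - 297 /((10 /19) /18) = -53137 /5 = -10627.40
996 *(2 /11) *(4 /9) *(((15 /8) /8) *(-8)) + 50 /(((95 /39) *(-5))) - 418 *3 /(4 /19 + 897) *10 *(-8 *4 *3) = 4228159934 /3562823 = 1186.74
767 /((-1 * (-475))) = 767 /475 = 1.61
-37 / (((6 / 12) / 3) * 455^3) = -222 / 94196375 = -0.00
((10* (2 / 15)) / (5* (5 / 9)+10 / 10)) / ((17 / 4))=24 / 289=0.08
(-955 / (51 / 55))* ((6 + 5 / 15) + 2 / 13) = -13288825 / 1989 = -6681.16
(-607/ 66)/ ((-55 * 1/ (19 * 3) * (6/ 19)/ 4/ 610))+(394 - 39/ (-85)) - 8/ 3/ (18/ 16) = 74038.08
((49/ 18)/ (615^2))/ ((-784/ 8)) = -1/ 13616100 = -0.00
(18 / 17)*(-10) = -180 / 17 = -10.59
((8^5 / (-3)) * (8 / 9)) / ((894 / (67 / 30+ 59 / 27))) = -78184448 / 1629315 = -47.99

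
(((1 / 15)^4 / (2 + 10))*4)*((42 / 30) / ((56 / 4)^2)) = 1 / 21262500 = 0.00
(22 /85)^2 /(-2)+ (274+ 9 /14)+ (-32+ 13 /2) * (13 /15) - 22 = 11658011 /50575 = 230.51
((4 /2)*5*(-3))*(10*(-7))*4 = 8400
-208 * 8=-1664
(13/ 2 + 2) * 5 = 85/ 2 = 42.50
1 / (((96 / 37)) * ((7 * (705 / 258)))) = 1591 / 78960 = 0.02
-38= -38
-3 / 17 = -0.18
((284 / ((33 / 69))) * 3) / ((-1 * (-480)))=3.71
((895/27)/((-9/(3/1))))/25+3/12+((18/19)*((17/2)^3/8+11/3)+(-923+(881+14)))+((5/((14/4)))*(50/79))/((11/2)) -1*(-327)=375.17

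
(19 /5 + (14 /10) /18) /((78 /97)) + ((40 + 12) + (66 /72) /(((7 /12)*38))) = 53091379 /933660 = 56.86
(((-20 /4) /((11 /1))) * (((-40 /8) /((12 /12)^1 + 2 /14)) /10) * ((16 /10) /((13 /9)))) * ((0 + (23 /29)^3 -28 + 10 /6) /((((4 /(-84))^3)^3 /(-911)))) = -14361373602459031122765 /3487627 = -4117806635416869.73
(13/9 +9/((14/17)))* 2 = 1559/63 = 24.75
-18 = -18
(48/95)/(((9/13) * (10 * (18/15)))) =52/855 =0.06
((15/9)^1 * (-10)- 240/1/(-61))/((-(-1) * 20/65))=-15145/366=-41.38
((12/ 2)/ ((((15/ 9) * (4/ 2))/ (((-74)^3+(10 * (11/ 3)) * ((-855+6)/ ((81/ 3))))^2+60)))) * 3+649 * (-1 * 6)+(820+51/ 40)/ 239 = 891768070979.24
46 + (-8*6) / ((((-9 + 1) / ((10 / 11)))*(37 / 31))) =20582 / 407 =50.57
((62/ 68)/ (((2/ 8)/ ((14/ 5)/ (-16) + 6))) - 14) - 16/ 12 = 6029/ 1020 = 5.91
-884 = -884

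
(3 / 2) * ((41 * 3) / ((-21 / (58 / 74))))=-3567 / 518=-6.89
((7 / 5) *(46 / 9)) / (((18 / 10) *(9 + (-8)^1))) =322 / 81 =3.98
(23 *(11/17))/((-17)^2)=253/4913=0.05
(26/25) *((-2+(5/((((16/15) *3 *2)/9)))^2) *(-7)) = -4420507/12800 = -345.35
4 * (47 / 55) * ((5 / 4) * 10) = 470 / 11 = 42.73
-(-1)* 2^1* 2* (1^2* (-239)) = -956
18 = 18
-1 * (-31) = 31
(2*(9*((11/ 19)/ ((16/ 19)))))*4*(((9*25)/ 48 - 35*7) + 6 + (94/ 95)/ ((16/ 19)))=-1846449/ 160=-11540.31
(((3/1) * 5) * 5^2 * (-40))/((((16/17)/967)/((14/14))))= -30823125/2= -15411562.50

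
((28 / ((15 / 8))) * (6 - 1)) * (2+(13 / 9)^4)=9336992 / 19683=474.37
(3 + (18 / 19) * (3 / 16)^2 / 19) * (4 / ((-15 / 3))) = -27741 / 11552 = -2.40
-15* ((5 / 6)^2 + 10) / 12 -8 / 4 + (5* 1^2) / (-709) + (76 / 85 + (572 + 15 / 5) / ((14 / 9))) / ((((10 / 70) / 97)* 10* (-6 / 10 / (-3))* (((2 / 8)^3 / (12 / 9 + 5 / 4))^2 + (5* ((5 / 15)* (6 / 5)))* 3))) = 89458679315023049 / 4269958455600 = 20950.71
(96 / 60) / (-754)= -4 / 1885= -0.00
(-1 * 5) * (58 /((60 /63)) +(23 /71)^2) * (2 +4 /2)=-6150518 /5041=-1220.10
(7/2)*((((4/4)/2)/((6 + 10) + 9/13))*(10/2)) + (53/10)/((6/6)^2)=3611/620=5.82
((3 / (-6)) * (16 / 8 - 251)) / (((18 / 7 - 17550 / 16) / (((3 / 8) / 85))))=-581 / 1157530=-0.00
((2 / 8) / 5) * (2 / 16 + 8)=13 / 32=0.41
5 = 5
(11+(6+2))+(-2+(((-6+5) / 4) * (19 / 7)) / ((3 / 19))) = 1067 / 84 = 12.70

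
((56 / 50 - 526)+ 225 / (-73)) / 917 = -963531 / 1673525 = -0.58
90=90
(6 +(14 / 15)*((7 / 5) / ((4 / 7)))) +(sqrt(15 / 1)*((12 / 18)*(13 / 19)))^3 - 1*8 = 43 / 150 +87880*sqrt(15) / 61731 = 5.80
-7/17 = -0.41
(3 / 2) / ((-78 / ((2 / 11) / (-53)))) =1 / 15158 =0.00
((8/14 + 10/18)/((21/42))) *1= 142/63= 2.25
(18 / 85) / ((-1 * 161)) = -0.00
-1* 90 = -90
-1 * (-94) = 94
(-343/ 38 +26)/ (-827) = -645/ 31426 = -0.02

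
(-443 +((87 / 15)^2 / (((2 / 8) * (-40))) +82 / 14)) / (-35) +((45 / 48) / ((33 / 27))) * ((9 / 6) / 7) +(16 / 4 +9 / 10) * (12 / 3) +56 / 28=370295987 / 10780000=34.35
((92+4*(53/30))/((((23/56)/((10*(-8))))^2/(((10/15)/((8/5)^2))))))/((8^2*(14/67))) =348467000/4761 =73191.98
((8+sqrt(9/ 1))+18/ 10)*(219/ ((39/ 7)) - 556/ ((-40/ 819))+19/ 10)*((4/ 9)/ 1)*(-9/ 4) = -9505856/ 65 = -146243.94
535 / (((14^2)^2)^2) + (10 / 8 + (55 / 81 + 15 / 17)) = 5713149119735 / 2032161530112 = 2.81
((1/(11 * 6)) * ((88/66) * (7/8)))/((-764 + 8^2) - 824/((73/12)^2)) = -37303/1524186576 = -0.00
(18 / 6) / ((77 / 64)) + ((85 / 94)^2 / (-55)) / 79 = 134014333 / 53749388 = 2.49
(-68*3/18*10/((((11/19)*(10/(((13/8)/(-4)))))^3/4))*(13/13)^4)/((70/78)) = 3330298283/19081216000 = 0.17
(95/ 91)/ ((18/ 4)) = 190/ 819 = 0.23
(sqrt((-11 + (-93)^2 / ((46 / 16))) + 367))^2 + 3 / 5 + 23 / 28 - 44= 10696097 / 3220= 3321.77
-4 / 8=-1 / 2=-0.50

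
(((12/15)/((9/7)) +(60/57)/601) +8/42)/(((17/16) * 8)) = 5859128/61148745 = 0.10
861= 861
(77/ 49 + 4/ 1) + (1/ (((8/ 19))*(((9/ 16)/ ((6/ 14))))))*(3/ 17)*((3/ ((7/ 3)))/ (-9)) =4603/ 833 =5.53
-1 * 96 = -96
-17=-17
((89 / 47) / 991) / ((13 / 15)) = 1335 / 605501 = 0.00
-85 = -85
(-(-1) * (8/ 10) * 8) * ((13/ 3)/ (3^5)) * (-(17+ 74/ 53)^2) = -8788000/ 227529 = -38.62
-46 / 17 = -2.71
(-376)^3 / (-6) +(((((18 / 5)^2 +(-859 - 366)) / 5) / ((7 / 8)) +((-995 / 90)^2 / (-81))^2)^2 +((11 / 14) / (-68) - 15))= 55167296297097428276460850746473 / 6174263269254334212000000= 8935041.14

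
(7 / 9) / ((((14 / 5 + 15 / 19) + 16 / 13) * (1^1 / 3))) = 8645 / 17859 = 0.48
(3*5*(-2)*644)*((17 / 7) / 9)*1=-15640 / 3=-5213.33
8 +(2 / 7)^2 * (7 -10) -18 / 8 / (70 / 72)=1333 / 245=5.44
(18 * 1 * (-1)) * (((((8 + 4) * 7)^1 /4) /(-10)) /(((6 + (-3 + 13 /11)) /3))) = 27.12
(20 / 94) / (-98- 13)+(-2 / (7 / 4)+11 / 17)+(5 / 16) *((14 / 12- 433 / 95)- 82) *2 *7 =-23533669641 / 62910064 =-374.08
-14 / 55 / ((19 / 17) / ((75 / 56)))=-255 / 836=-0.31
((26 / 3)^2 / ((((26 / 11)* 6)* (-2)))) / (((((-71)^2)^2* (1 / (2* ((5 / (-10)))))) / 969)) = 46189 / 457410258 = 0.00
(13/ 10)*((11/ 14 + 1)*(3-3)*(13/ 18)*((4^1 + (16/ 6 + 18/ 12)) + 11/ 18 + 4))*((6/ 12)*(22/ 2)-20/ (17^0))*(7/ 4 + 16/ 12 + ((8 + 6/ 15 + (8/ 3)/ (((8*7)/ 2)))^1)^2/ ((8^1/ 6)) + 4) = 0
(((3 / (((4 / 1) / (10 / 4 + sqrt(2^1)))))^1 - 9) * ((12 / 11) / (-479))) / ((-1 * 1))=-171 / 10538 + 9 * sqrt(2) / 5269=-0.01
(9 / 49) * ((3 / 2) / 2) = 27 / 196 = 0.14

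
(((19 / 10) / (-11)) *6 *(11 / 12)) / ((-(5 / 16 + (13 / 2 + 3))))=76 / 785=0.10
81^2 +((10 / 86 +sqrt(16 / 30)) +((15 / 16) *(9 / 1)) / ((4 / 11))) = 2 *sqrt(30) / 15 +18120047 / 2752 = 6585.05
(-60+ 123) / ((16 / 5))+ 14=539 / 16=33.69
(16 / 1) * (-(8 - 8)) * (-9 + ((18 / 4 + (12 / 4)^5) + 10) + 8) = 0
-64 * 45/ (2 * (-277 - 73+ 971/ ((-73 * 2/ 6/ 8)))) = 52560/ 24427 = 2.15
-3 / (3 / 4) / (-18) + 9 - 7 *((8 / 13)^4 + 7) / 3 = -1913920 / 257049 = -7.45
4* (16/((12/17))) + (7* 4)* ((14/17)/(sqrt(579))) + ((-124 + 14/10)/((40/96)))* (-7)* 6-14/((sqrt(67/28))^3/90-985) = 4727520* sqrt(469)/172516871219237 + 392* sqrt(579)/9843 + 161071595816301540472/12938765341442775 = 12449.72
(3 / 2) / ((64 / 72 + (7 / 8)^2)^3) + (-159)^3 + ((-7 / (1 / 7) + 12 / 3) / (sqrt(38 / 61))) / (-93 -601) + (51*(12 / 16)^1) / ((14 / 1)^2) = -2727633908300397615 / 678570170768 + 45*sqrt(2318) / 26372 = -4019678.39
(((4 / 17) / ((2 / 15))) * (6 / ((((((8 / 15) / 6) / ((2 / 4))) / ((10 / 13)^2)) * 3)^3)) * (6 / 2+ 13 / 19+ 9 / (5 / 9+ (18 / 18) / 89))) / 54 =14831630859375 / 2831251701512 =5.24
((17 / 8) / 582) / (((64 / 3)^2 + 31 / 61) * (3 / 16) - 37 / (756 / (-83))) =0.00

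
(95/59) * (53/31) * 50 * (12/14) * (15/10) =2265750/12803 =176.97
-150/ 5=-30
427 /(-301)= -61 /43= -1.42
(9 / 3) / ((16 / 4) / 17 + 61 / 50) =2550 / 1237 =2.06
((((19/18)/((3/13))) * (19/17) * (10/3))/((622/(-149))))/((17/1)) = -3496285/14560398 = -0.24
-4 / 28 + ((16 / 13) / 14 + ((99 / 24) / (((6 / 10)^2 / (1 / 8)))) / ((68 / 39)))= 303565 / 396032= 0.77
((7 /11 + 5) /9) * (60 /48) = 155 /198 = 0.78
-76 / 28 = -2.71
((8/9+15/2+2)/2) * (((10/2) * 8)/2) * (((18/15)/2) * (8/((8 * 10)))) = 187/30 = 6.23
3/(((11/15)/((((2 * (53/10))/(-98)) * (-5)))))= 2385/1078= 2.21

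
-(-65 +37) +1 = 29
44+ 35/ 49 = 313/ 7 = 44.71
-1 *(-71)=71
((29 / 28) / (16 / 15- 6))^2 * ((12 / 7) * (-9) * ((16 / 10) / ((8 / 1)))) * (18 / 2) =-9196335 / 7513072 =-1.22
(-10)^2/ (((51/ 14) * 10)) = 140/ 51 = 2.75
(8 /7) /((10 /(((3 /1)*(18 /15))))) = 72 /175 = 0.41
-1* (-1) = 1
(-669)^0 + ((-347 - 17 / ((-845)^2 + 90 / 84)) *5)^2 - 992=12028188389115093210 / 3997092528529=3009234.41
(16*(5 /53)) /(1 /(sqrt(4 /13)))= 160*sqrt(13) /689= 0.84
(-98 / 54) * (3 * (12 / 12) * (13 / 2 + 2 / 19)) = -12299 / 342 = -35.96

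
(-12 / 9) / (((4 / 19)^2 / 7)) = -2527 / 12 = -210.58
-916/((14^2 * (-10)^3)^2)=-229/9604000000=-0.00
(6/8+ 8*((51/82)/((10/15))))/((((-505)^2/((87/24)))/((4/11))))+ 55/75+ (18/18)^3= 4784794229/2760390600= 1.73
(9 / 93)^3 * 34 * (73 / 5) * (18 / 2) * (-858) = -517482108 / 148955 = -3474.08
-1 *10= -10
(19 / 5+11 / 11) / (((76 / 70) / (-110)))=-9240 / 19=-486.32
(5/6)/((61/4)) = 10/183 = 0.05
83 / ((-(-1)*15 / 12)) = 332 / 5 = 66.40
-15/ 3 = -5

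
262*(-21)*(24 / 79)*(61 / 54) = -447496 / 237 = -1888.17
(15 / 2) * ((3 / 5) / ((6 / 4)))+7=10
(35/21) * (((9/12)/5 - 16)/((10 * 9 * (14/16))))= -0.34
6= 6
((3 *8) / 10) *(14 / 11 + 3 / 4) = 267 / 55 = 4.85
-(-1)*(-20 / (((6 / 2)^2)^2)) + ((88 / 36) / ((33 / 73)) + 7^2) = 4387 / 81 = 54.16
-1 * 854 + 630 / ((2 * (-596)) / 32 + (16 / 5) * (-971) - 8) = -7693778 / 9007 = -854.20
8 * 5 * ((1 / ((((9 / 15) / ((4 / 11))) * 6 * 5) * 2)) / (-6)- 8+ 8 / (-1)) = -190100 / 297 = -640.07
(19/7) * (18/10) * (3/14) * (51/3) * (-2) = -8721/245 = -35.60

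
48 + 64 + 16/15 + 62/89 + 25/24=1226117/10680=114.80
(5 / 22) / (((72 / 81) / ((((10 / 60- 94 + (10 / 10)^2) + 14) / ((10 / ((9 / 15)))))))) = -1.21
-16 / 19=-0.84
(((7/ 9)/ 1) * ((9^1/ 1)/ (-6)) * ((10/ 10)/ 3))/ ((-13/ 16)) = 56/ 117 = 0.48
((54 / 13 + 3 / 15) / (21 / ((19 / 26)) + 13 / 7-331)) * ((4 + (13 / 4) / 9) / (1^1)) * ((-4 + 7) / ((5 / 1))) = -5909323 / 155820600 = -0.04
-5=-5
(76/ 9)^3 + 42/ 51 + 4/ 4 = 7485191/ 12393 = 603.99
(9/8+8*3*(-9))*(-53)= 91107/8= 11388.38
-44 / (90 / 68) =-1496 / 45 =-33.24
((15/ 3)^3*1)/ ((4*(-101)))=-125/ 404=-0.31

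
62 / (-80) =-31 / 40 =-0.78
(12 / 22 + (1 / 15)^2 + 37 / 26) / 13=126961 / 836550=0.15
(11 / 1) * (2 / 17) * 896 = 19712 / 17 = 1159.53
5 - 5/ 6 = 25/ 6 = 4.17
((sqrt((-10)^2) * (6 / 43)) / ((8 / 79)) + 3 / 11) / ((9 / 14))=10339 / 473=21.86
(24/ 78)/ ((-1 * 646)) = -2/ 4199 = -0.00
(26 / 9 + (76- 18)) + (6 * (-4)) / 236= 32278 / 531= 60.79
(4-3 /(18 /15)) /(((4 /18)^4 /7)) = 137781 /32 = 4305.66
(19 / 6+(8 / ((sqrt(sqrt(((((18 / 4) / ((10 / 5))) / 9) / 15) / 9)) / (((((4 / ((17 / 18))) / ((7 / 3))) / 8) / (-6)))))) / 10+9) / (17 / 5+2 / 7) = -6 * sqrt(2) * 3^(3 / 4) * 5^(1 / 4) / 731+2555 / 774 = 3.26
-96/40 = -12/5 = -2.40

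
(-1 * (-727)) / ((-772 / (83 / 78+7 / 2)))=-64703 / 15054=-4.30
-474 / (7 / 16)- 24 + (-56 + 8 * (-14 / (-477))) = -3883904 / 3339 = -1163.19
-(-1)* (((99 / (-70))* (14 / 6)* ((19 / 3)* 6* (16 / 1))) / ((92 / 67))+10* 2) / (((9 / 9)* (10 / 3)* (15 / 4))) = -331472 / 2875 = -115.29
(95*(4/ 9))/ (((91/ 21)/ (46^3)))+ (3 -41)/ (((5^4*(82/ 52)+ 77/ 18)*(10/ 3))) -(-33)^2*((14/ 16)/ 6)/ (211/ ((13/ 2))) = 144615417488392313/ 152484028320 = 948397.15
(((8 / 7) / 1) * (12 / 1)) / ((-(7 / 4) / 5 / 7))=-274.29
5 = 5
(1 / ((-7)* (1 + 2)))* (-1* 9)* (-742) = -318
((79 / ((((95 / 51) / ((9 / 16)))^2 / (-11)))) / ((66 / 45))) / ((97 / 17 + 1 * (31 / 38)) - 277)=282944583 / 1416469760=0.20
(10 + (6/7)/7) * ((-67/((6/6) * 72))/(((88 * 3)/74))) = -76849/29106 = -2.64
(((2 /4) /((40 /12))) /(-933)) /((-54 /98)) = 49 /167940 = 0.00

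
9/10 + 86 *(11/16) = 2401/40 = 60.02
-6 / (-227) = 6 / 227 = 0.03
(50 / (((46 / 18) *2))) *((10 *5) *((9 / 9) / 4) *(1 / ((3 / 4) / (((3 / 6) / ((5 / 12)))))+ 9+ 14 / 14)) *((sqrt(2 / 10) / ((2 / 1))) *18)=5709.26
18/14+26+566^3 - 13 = 1269250572/7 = 181321510.29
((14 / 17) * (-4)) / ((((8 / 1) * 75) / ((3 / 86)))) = -7 / 36550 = -0.00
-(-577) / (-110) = -577 / 110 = -5.25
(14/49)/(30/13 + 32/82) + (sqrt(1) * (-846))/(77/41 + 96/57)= -1105146349/4655525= -237.38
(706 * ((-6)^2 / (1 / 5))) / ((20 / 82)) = 521028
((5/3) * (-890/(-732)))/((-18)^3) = -2225/6403536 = -0.00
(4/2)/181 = 2/181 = 0.01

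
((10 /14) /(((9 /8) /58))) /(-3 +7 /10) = -23200 /1449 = -16.01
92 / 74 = 46 / 37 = 1.24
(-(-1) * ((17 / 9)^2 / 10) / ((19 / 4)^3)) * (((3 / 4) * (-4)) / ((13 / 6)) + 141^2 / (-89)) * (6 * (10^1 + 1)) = -1175772224 / 23807589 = -49.39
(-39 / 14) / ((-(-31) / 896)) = -2496 / 31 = -80.52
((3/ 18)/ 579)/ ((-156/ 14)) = -7/ 270972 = -0.00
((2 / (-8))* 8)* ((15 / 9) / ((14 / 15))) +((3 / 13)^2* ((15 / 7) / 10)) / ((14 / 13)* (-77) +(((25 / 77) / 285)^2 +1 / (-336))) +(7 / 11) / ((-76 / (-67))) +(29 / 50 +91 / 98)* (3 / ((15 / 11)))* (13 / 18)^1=-0.61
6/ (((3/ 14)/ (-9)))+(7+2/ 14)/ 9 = -15826/ 63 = -251.21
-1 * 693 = -693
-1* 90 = -90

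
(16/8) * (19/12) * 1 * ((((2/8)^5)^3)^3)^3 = 19/11382825540385131274918722110294056093607852572571130007334838338313892296124268544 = 0.00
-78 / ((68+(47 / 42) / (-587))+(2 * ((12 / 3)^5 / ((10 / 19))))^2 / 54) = -33282900 / 119675488973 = -0.00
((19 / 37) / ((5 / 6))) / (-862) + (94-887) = -63229912 / 79735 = -793.00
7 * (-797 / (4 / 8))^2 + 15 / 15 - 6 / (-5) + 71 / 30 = 533575697 / 30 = 17785856.57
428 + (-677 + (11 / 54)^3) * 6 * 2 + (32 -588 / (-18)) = -100137025 / 13122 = -7631.23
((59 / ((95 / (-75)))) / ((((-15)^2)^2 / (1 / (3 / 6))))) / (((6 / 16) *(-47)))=944 / 9041625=0.00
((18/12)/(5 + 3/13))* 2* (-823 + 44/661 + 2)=-21162843/44948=-470.83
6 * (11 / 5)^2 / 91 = 726 / 2275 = 0.32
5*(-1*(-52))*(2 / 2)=260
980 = 980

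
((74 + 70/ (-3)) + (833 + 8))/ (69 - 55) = 2675/ 42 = 63.69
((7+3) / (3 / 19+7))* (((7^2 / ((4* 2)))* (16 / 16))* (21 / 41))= 97755 / 22304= 4.38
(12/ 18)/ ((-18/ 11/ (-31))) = 341/ 27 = 12.63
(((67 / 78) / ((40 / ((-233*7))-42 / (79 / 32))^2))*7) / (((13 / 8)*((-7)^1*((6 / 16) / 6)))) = -1112338341667 / 38175582249363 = -0.03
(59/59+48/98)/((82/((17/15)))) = 1241/60270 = 0.02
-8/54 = -4/27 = -0.15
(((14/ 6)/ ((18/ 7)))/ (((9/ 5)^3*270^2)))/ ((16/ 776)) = 23765/ 229582512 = 0.00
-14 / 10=-7 / 5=-1.40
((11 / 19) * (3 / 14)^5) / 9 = 297 / 10218656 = 0.00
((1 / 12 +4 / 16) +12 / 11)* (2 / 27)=94 / 891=0.11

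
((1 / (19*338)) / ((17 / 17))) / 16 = 1 / 102752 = 0.00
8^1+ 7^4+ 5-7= 2407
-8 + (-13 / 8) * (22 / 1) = -175 / 4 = -43.75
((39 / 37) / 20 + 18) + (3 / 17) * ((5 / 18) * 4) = 688709 / 37740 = 18.25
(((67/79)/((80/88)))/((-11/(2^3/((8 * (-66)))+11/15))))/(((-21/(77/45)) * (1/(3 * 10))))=67/450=0.15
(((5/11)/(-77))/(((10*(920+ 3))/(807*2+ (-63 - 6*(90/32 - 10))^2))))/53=-128577/5303602304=-0.00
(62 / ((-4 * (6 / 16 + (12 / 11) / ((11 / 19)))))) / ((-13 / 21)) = 11.08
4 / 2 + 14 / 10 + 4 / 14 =129 / 35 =3.69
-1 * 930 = -930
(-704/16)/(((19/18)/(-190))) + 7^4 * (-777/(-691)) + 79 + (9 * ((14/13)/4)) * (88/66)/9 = 288332228/26949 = 10699.18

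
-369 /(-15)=123 /5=24.60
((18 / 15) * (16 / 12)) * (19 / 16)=19 / 10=1.90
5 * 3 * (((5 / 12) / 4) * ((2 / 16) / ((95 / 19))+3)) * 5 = 23.63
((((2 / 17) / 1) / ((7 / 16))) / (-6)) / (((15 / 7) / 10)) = -32 / 153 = -0.21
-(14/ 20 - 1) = 3/ 10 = 0.30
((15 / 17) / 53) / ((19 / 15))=225 / 17119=0.01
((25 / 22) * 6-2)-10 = -57 / 11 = -5.18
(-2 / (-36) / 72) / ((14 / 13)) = 13 / 18144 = 0.00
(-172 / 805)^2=29584 / 648025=0.05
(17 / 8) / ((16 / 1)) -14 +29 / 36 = -15047 / 1152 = -13.06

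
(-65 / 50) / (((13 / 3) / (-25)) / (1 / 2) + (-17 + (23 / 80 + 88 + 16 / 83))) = -129480 / 7084907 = -0.02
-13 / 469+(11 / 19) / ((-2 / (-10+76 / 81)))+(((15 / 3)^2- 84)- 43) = -71749336 / 721791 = -99.40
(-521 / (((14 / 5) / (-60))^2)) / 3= -3907500 / 49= -79744.90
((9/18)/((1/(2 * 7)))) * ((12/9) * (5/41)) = 140/123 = 1.14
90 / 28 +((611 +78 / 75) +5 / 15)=646367 / 1050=615.59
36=36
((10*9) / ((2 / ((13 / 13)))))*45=2025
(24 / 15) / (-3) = -8 / 15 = -0.53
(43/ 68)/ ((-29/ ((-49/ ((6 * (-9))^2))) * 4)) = 2107/ 23001408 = 0.00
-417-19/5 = -420.80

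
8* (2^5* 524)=134144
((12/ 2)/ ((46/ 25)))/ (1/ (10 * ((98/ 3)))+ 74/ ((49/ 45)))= 24500/ 510623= 0.05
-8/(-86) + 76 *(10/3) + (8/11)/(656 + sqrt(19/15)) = 2321313166732/9159674799 - 8 *sqrt(285)/71005231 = 253.43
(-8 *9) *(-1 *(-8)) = -576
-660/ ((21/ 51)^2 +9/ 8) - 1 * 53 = -1684549/ 2993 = -562.83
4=4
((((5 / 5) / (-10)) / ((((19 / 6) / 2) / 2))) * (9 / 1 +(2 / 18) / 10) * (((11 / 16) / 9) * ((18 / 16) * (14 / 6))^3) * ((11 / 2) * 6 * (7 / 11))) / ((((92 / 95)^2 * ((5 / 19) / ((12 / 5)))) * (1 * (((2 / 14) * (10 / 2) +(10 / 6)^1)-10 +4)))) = 76916781711 / 866713600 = 88.75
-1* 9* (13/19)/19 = -117/361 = -0.32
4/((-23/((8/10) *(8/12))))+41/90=751/2070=0.36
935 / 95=187 / 19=9.84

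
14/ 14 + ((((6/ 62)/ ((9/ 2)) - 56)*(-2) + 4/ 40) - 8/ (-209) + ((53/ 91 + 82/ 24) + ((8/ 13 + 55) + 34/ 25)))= 30788880407/ 176876700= 174.07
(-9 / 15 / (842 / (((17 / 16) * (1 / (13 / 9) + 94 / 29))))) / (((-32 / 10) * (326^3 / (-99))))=-7487667 / 2815439550869504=-0.00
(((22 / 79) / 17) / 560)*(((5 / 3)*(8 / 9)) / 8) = 11 / 2030616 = 0.00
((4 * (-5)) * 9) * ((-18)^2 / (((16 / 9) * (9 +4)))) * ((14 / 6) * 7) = -535815 / 13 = -41216.54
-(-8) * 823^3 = 4459534136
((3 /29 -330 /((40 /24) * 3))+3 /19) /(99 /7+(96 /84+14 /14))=-42259 /10469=-4.04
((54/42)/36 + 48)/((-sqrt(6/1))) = -1345 *sqrt(6)/168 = -19.61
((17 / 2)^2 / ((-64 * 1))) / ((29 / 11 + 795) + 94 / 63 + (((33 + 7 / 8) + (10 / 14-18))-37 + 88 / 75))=-0.00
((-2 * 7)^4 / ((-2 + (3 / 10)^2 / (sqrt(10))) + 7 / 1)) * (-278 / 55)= -1067964800000 / 27499109 + 1922336640 * sqrt(10) / 27499109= -38615.28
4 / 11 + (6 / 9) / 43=538 / 1419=0.38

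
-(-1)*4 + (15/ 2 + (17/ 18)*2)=241/ 18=13.39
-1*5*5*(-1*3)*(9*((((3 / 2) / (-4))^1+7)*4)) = 35775 / 2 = 17887.50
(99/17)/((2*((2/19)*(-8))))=-1881/544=-3.46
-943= -943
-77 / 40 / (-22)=7 / 80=0.09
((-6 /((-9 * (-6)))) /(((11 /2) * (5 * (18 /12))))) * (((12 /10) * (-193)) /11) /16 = 193 /54450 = 0.00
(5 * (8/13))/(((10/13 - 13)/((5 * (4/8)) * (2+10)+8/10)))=-1232/159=-7.75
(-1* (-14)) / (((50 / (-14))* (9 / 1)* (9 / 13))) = -1274 / 2025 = -0.63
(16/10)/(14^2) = 2/245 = 0.01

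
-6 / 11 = -0.55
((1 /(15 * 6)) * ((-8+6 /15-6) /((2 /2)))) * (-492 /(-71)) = -1.05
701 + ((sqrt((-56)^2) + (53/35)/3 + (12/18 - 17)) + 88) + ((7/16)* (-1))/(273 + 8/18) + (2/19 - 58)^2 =4180.97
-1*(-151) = 151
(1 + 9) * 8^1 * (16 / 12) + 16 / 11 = 3568 / 33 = 108.12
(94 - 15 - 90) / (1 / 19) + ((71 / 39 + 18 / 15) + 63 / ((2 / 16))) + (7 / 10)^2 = 1164191 / 3900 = 298.51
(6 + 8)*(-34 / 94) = -238 / 47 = -5.06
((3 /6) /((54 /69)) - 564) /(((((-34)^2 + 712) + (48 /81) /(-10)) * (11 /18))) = -2737935 /5547784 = -0.49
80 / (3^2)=80 / 9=8.89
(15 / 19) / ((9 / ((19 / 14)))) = 5 / 42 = 0.12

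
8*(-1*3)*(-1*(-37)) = -888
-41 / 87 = -0.47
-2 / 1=-2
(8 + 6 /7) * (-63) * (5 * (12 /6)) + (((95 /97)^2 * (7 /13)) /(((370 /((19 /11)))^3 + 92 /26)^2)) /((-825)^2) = -1097991627601595658114286697863905269 /196772693118565530128008645764900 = -5580.00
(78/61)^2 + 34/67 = 2.14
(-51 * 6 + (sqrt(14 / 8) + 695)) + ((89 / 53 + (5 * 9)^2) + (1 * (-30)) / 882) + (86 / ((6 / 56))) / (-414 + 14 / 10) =sqrt(7) / 2 + 38794994516 / 16072833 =2415.02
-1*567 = -567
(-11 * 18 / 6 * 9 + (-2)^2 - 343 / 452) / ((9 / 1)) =-132779 / 4068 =-32.64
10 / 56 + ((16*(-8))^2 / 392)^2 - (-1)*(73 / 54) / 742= 6002668825 / 3435831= 1747.08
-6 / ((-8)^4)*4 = -3 / 512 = -0.01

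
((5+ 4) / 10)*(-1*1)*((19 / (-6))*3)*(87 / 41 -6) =-27189 / 820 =-33.16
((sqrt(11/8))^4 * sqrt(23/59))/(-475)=-121 * sqrt(1357)/1793600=-0.00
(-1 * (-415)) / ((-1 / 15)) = -6225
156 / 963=52 / 321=0.16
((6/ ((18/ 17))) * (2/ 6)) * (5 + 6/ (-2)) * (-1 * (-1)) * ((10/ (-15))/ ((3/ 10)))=-680/ 81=-8.40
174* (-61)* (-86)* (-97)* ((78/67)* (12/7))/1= -82875300768/469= -176706398.23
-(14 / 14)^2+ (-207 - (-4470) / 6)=537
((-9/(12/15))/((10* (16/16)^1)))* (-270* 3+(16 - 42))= 1881/2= 940.50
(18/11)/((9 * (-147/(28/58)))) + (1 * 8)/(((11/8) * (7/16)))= 89084/6699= 13.30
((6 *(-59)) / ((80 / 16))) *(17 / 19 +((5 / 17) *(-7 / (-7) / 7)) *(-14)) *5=-35046 / 323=-108.50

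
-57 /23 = -2.48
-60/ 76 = -15/ 19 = -0.79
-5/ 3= -1.67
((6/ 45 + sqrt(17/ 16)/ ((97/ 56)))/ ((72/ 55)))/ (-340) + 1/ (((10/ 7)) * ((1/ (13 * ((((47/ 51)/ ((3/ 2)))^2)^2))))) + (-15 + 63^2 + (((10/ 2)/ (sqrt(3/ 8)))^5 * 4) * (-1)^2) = -77 * sqrt(17)/ 237456 + 173394264197759/ 43838502480 + 1600000 * sqrt(6)/ 27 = 149110.24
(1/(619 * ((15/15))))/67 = 1/41473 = 0.00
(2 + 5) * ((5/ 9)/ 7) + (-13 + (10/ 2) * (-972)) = -43852/ 9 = -4872.44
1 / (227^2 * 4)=1 / 206116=0.00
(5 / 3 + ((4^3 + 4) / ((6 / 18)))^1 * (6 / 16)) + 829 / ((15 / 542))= 30032.70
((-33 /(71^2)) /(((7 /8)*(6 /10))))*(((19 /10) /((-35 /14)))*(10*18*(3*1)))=5.12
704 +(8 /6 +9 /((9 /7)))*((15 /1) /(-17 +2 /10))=58511 /84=696.56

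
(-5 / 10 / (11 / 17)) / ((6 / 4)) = -17 / 33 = -0.52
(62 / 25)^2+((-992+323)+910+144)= 244469 / 625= 391.15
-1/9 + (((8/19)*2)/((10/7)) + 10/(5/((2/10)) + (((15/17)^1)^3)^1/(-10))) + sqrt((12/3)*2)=7368283/8378145 + 2*sqrt(2)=3.71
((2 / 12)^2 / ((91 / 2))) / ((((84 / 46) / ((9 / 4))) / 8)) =23 / 3822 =0.01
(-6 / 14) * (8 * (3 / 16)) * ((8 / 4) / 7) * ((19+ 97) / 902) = -522 / 22099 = -0.02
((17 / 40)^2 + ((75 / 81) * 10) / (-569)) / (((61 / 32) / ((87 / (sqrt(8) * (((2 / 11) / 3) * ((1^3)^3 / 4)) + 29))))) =411104976227 / 1589406676150-1288730333 * sqrt(2) / 4768220028450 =0.26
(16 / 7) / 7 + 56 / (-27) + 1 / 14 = -4435 / 2646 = -1.68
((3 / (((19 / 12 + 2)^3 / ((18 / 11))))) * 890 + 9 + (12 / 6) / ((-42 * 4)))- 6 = 7195523947 / 73464468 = 97.95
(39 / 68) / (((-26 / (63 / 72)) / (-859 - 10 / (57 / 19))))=18109 / 1088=16.64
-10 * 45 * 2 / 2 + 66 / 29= -447.72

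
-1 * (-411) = 411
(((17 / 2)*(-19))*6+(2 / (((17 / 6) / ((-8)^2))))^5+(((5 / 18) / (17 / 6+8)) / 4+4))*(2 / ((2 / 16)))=166720292167518740 / 55374423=3010781569.09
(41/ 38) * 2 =41/ 19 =2.16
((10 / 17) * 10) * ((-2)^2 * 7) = 2800 / 17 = 164.71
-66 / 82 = -33 / 41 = -0.80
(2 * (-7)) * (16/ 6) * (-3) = 112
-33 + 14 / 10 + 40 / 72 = -1397 / 45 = -31.04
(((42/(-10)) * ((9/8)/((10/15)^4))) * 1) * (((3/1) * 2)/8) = -45927/2560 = -17.94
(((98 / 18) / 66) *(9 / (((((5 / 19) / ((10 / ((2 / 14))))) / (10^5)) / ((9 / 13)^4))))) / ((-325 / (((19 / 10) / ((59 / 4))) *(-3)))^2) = 5927290121088 / 924116717095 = 6.41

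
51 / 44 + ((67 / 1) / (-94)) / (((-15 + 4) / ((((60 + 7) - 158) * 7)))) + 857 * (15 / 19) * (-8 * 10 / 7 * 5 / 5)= -2137765013 / 275044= -7772.45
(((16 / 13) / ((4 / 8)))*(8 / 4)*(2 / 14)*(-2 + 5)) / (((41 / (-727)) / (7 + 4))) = -1535424 / 3731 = -411.53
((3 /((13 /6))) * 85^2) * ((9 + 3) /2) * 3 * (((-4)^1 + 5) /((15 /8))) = 1248480 /13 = 96036.92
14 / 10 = 7 / 5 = 1.40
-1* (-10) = 10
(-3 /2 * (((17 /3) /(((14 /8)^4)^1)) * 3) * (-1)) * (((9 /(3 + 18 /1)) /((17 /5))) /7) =5760 /117649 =0.05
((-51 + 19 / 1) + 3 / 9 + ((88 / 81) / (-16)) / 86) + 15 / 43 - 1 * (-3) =-394535 / 13932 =-28.32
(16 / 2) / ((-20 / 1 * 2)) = -1 / 5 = -0.20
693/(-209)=-63/19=-3.32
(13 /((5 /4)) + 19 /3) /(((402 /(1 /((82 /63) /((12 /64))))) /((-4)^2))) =5271 /54940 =0.10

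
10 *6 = 60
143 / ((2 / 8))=572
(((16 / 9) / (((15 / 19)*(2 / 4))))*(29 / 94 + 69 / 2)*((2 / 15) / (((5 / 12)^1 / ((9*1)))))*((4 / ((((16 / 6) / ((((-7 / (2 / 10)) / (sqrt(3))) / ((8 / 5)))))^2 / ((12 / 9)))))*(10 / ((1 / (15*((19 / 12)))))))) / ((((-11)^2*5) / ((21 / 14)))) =180870025 / 5687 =31804.12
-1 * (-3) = 3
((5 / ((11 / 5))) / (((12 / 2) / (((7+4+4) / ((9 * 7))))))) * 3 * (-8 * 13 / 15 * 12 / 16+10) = 100 / 77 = 1.30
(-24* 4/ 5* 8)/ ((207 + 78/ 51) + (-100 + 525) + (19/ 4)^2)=-208896/ 892285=-0.23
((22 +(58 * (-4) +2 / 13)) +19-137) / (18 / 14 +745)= -14917 / 33956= -0.44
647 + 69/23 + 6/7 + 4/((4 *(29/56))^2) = 3837084/5887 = 651.79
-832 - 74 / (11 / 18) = -10484 / 11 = -953.09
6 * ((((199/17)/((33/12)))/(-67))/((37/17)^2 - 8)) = 81192/694991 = 0.12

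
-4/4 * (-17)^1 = 17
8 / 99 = 0.08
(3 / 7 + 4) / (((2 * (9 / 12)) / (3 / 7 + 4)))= 1922 / 147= 13.07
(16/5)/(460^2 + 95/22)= 352/23276475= 0.00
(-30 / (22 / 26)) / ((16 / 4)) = -195 / 22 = -8.86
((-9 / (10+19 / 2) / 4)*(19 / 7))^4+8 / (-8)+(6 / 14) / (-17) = -18943165679 / 18652389392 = -1.02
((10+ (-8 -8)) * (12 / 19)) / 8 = -0.47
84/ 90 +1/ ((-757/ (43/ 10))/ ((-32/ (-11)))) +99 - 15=10606534/ 124905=84.92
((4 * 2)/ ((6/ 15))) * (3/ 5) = 12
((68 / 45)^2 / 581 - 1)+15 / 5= 2357674 / 1176525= 2.00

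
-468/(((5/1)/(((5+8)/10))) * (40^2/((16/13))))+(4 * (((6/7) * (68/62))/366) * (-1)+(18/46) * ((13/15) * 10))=1251076733/380563750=3.29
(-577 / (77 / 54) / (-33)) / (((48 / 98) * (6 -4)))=12.52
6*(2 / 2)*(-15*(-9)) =810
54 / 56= 27 / 28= 0.96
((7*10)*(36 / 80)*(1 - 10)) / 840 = -27 / 80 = -0.34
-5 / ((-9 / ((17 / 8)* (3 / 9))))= 85 / 216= 0.39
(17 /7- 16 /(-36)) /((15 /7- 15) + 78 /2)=181 /1647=0.11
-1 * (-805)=805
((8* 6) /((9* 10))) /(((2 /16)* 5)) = 64 /75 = 0.85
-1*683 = -683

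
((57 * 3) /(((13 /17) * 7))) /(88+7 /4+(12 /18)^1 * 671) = 34884 /586495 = 0.06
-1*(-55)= 55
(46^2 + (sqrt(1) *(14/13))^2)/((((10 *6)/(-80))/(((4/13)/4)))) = -1431200/6591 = -217.14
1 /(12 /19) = 19 /12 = 1.58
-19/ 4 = -4.75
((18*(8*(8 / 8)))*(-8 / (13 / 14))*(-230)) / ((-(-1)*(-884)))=-927360 / 2873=-322.78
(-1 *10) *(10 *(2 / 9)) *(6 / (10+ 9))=-400 / 57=-7.02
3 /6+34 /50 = 59 /50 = 1.18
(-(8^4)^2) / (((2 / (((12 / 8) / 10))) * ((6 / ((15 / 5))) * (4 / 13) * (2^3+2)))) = -5111808 / 25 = -204472.32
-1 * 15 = -15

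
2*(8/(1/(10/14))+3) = 17.43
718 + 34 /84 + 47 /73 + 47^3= 320525921 /3066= 104542.05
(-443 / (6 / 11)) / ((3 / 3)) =-4873 / 6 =-812.17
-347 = -347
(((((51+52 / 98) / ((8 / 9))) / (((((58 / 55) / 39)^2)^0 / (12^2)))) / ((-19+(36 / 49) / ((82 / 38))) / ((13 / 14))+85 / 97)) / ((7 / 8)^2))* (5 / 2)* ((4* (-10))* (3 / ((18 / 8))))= 180465442560000 / 2385682649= 75645.20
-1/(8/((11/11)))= -1/8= -0.12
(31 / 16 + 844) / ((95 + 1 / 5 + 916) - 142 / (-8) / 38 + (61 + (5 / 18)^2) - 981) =104151825 / 11295554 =9.22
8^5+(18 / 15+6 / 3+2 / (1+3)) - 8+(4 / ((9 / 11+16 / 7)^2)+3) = 32767.12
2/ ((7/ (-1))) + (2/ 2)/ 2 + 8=115/ 14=8.21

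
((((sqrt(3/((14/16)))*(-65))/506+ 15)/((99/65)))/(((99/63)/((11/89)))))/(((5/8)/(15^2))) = 273000/979 - 169000*sqrt(42)/247687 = 274.43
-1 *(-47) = 47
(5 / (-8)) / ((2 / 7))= -35 / 16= -2.19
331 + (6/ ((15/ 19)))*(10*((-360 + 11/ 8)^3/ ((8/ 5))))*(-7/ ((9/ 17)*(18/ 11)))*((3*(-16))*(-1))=849730413825.99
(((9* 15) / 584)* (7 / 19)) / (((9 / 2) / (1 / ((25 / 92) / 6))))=2898 / 6935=0.42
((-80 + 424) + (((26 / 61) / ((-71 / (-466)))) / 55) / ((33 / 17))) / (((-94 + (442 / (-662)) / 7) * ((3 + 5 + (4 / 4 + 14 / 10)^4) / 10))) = -979044415444375 / 1102656426525819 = -0.89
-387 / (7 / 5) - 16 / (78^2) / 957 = -2816580223 / 10189179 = -276.43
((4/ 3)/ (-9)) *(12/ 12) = -4/ 27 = -0.15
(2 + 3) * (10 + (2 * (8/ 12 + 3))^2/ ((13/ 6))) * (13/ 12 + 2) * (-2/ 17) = -125615/ 1989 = -63.15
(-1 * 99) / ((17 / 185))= -1077.35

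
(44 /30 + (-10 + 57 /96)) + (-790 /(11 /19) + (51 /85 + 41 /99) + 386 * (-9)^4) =40093804541 /15840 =2531174.53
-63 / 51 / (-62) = 21 / 1054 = 0.02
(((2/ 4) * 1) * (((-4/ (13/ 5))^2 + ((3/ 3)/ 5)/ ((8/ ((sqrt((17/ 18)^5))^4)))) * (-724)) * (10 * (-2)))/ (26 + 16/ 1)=10401740325723938461/ 25343176374577152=410.44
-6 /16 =-0.38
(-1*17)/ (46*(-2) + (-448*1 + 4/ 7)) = 119/ 3776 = 0.03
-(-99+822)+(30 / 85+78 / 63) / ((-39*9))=-90597529 / 125307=-723.00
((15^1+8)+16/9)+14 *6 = 979/9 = 108.78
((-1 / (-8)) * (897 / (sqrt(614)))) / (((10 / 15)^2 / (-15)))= -121095 * sqrt(614) / 19648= -152.72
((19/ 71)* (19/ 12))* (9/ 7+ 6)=6137/ 1988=3.09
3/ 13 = 0.23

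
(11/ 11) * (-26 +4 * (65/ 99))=-2314/ 99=-23.37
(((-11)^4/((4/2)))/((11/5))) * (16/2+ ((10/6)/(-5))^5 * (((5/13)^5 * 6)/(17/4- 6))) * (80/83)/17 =448336714777600/297048137841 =1509.31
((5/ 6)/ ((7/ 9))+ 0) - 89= -1231/ 14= -87.93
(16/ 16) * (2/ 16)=1/ 8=0.12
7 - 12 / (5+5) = 29 / 5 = 5.80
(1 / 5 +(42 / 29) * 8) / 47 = 0.25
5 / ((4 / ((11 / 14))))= 55 / 56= 0.98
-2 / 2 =-1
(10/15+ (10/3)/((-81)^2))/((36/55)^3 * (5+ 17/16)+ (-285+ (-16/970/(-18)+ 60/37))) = -7841378198500/3310585311804201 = -0.00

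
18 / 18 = 1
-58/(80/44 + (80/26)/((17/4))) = -70499/3090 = -22.82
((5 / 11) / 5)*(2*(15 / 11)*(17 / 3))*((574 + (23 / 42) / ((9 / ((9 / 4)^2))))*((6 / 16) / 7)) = 43.23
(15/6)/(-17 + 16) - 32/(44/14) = -279/22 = -12.68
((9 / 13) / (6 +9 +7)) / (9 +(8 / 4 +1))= 3 / 1144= 0.00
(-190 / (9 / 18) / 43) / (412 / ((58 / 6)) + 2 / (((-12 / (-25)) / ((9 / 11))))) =-242440 / 1262781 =-0.19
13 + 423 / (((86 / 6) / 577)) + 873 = 770311 / 43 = 17914.21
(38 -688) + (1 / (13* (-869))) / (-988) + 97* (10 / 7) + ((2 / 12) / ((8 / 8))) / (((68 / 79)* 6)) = -24452716745749 / 47815591824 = -511.40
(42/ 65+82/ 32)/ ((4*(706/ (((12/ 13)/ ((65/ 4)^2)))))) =10011/ 2520508250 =0.00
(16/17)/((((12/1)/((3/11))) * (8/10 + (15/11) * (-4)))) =-5/1088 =-0.00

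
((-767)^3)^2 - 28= 203597379403181541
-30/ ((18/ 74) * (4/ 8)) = -246.67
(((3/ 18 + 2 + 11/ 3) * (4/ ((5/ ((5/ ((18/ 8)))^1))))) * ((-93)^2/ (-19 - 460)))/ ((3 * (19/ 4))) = -1076320/ 81909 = -13.14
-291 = -291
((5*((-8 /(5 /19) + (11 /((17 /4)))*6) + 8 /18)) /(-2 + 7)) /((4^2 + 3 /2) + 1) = -22072 /28305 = -0.78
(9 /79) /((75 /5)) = 3 /395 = 0.01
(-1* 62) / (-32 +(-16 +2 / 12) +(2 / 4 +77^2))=-186 / 17645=-0.01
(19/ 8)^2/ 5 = 361/ 320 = 1.13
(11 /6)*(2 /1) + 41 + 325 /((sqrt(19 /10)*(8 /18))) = 134 /3 + 2925*sqrt(190) /76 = 575.17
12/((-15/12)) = -48/5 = -9.60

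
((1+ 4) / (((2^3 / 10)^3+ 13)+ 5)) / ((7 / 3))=0.12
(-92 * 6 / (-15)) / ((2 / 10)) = 184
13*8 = 104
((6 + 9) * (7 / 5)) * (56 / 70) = 84 / 5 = 16.80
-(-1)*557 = 557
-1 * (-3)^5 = 243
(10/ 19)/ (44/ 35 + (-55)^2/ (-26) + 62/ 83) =-755300/ 164088807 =-0.00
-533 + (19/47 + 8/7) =-174848/329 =-531.45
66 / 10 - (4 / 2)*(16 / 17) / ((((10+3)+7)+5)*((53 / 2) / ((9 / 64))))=148656 / 22525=6.60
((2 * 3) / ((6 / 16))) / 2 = 8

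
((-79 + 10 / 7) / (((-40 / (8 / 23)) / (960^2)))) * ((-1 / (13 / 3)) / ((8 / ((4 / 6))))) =-25021440 / 2093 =-11954.82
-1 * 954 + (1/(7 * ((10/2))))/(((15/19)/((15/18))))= -601001/630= -953.97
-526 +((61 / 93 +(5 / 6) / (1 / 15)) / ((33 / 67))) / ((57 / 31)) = -5772487 / 11286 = -511.47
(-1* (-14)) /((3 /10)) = 140 /3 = 46.67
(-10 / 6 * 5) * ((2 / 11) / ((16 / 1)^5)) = -25 / 17301504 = -0.00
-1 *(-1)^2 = -1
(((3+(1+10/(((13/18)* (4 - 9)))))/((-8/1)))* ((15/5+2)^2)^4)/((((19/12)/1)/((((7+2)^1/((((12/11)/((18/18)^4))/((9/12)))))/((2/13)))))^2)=-447936328125/11552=-38775651.67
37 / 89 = 0.42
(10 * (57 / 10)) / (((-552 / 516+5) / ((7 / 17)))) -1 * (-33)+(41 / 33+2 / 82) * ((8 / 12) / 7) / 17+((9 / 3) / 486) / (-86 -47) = 155456857351 / 3988235394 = 38.98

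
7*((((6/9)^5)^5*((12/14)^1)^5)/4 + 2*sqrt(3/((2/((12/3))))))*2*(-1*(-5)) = 2684354560/8371769346801 + 140*sqrt(6) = 342.93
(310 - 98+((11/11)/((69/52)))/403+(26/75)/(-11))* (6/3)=249372524/588225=423.94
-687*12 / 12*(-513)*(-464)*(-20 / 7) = 3270559680 / 7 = 467222811.43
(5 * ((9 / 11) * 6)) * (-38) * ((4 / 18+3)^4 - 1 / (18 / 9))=-267520190 / 2673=-100082.38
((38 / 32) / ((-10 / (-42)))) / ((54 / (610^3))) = 754711825 / 36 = 20964217.36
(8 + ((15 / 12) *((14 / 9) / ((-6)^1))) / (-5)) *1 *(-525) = -152425 / 36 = -4234.03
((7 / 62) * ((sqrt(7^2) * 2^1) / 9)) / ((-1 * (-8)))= 49 / 2232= 0.02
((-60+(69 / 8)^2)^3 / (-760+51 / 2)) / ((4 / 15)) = -11718449415 / 770179072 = -15.22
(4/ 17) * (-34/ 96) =-1/ 12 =-0.08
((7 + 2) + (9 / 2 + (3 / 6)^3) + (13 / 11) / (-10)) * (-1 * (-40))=5943 / 11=540.27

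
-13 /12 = -1.08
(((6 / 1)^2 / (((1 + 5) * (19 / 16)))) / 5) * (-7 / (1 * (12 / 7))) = -392 / 95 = -4.13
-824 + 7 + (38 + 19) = -760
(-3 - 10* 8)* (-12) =996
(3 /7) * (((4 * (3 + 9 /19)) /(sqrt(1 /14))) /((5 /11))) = 8712 * sqrt(14) /665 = 49.02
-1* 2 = -2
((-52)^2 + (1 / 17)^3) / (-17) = -13284753 / 83521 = -159.06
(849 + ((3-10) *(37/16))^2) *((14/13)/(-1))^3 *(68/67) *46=-38145090025/588796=-64784.90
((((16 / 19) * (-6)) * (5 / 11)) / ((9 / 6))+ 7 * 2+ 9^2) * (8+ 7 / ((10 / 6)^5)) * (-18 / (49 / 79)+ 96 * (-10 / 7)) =-849380010594 / 6400625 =-132702.67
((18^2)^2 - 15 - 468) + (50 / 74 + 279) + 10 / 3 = 11630137 / 111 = 104776.01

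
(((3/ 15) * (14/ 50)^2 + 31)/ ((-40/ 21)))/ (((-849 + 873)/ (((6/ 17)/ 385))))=-0.00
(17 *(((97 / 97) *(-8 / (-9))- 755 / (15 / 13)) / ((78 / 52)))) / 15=-199954 / 405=-493.71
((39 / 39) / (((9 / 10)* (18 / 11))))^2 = 3025 / 6561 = 0.46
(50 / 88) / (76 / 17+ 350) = 0.00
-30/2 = -15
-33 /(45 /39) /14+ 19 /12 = -193 /420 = -0.46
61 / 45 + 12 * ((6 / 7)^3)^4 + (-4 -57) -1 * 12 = -43448847474584 / 622857924045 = -69.76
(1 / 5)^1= 0.20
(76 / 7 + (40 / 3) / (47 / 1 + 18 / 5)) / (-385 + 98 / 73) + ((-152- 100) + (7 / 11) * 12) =-36365913260 / 148801191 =-244.39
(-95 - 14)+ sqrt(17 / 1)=-109+ sqrt(17)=-104.88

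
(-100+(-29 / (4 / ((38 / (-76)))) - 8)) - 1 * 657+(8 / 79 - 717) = -934269 / 632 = -1478.27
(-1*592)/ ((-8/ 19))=1406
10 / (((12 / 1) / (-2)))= -5 / 3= -1.67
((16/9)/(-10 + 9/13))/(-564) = 52/153549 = 0.00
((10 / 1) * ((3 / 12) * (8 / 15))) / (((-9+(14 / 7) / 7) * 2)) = -14 / 183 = -0.08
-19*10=-190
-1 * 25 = -25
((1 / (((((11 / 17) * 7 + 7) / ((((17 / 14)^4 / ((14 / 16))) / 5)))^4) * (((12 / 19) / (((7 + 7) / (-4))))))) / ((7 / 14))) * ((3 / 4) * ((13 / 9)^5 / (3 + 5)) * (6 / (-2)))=28671392761699545746641095161767 / 423826695258585574928097237073920000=0.00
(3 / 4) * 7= 21 / 4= 5.25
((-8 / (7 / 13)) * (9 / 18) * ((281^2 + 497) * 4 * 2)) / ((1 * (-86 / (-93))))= -1537035552 / 301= -5106430.41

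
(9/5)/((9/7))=7/5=1.40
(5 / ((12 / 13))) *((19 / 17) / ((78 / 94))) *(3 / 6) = 4465 / 1224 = 3.65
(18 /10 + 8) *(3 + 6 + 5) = 686 /5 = 137.20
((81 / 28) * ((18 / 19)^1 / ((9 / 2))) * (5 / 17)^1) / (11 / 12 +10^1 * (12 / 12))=4860 / 296191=0.02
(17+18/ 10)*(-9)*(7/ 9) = -658/ 5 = -131.60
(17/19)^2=289/361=0.80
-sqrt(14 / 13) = -sqrt(182) / 13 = -1.04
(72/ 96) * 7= 21/ 4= 5.25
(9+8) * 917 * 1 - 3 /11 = 171476 /11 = 15588.73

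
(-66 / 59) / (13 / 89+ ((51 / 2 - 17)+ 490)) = -1068 / 476071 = -0.00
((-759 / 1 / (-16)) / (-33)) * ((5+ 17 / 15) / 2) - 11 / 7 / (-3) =-3263 / 840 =-3.88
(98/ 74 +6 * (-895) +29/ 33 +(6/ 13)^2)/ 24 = -276898891/ 1238094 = -223.65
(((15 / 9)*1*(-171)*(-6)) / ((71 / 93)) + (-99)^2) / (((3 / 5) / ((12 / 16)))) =4274505 / 284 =15051.07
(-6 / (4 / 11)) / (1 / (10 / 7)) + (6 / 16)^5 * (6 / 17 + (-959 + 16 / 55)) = -6579486363 / 214466560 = -30.68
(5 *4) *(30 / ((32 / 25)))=1875 / 4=468.75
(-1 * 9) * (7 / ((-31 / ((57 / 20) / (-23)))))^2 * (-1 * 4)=1432809 / 50836900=0.03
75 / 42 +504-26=6717 / 14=479.79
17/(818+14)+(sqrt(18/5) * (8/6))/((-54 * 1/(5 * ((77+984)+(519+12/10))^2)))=17/832 - 125009672 * sqrt(10)/675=-585652.27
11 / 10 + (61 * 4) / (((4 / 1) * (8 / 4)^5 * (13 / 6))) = 1.98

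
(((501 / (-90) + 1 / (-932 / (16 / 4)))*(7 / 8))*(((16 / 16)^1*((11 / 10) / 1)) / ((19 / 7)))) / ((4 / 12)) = -20989199 / 3541600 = -5.93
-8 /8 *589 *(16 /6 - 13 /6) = -589 /2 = -294.50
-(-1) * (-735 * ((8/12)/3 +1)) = -2695/3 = -898.33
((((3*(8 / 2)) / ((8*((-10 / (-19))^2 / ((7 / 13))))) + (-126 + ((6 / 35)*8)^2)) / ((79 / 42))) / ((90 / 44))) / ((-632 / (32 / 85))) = 22647262 / 1206853375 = 0.02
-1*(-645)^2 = -416025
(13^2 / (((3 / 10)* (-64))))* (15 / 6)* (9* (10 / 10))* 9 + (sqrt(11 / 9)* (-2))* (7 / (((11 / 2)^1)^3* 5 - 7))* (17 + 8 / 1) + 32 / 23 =-2621677 / 1472 - 2800* sqrt(11) / 19797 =-1781.50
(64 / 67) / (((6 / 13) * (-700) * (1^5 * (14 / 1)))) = -0.00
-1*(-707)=707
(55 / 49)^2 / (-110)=-55 / 4802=-0.01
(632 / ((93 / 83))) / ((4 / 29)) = 4089.31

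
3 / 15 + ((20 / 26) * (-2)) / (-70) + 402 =183011 / 455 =402.22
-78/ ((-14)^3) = 0.03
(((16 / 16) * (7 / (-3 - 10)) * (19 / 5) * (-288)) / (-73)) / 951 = -12768 / 1504165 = -0.01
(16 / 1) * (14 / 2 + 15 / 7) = 1024 / 7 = 146.29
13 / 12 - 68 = -803 / 12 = -66.92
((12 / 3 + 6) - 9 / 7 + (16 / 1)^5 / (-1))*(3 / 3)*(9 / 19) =-66059739 / 133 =-496689.77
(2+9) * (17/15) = 187/15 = 12.47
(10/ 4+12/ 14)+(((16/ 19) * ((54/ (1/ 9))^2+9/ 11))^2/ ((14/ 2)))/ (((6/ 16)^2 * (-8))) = -3072209971297393/ 611534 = -5023776227.16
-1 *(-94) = 94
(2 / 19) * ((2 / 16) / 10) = 1 / 760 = 0.00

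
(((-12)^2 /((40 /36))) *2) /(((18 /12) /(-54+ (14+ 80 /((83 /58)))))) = 228096 /83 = 2748.14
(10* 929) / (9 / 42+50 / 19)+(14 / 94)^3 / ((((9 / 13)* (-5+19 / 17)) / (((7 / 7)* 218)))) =76192412228401 / 23342421267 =3264.12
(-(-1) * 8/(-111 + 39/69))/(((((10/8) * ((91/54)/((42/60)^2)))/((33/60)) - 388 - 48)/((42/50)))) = 1004157/7065914875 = 0.00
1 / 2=0.50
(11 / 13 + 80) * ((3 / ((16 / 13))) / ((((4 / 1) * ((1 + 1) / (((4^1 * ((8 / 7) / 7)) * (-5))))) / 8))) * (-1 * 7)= 31530 / 7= 4504.29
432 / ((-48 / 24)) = -216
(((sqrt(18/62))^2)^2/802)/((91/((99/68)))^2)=793881/29511981230368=0.00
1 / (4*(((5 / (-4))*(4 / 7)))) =-7 / 20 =-0.35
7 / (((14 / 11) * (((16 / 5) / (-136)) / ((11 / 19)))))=-10285 / 76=-135.33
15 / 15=1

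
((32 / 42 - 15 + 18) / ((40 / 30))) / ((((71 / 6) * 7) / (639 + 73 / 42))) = 2125969 / 97412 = 21.82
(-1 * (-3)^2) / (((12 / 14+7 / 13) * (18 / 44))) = -2002 / 127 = -15.76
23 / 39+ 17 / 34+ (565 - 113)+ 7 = 35887 / 78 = 460.09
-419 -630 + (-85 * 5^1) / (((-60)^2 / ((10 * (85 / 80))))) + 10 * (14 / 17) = -20406901 / 19584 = -1042.02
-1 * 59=-59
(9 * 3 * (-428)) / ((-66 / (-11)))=-1926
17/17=1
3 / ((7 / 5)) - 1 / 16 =2.08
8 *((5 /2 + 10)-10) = 20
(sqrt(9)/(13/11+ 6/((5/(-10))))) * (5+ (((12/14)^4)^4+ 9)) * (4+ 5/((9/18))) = -30893421100203420/564959819683217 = -54.68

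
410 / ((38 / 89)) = 18245 / 19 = 960.26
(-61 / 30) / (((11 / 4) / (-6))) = 244 / 55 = 4.44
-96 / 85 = -1.13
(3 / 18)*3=1 / 2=0.50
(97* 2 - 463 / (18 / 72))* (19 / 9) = -31502 / 9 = -3500.22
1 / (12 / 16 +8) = 4 / 35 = 0.11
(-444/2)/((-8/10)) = 555/2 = 277.50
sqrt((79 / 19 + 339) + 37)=sqrt(137237) / 19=19.50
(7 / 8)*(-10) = -35 / 4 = -8.75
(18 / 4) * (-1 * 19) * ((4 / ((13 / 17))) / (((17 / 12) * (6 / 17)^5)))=-26977283 / 468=-57643.77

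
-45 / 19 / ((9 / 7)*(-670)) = 7 / 2546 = 0.00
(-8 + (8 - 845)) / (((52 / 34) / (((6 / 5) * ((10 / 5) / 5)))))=-1326 / 5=-265.20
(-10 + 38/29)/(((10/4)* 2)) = -252/145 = -1.74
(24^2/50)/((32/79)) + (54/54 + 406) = 435.44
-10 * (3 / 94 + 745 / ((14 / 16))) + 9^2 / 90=-28010089 / 3290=-8513.70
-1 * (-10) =10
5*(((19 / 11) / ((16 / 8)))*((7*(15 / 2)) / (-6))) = -3325 / 88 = -37.78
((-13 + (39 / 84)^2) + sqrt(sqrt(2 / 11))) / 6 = -3341 / 1568 + 11^(3 / 4) * 2^(1 / 4) / 66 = -2.02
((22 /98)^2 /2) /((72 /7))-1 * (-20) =20.00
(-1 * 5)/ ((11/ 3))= -15/ 11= -1.36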